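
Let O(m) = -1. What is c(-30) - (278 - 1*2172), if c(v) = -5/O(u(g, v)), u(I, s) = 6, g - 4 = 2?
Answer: 1899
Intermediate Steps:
g = 6 (g = 4 + 2 = 6)
c(v) = 5 (c(v) = -5/(-1) = -5*(-1) = 5)
c(-30) - (278 - 1*2172) = 5 - (278 - 1*2172) = 5 - (278 - 2172) = 5 - 1*(-1894) = 5 + 1894 = 1899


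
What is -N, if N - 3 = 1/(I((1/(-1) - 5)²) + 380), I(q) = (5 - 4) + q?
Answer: -1252/417 ≈ -3.0024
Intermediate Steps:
I(q) = 1 + q
N = 1252/417 (N = 3 + 1/((1 + (1/(-1) - 5)²) + 380) = 3 + 1/((1 + (-1 - 5)²) + 380) = 3 + 1/((1 + (-6)²) + 380) = 3 + 1/((1 + 36) + 380) = 3 + 1/(37 + 380) = 3 + 1/417 = 1252/417 ≈ 3.0024)
-N = -1*1252/417 = -1252/417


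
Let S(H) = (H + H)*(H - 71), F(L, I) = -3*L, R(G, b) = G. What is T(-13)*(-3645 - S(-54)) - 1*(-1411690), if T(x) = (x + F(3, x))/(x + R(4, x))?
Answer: 1369780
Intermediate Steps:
S(H) = 2*H*(-71 + H) (S(H) = (2*H)*(-71 + H) = 2*H*(-71 + H))
T(x) = (-9 + x)/(4 + x) (T(x) = (x - 3*3)/(x + 4) = (x - 9)/(4 + x) = (-9 + x)/(4 + x))
T(-13)*(-3645 - S(-54)) - 1*(-1411690) = ((-9 - 13)/(4 - 13))*(-3645 - 2*(-54)*(-71 - 54)) - 1*(-1411690) = (-22/(-9))*(-3645 - 2*(-54)*(-125)) + 1411690 = (-⅑*(-22))*(-3645 - 1*13500) + 1411690 = 22*(-3645 - 13500)/9 + 1411690 = (22/9)*(-17145) + 1411690 = -41910 + 1411690 = 1369780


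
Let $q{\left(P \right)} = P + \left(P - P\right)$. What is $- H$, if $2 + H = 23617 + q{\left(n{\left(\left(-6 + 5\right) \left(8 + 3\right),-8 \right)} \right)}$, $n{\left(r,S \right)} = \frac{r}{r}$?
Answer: $-23616$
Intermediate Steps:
$n{\left(r,S \right)} = 1$
$q{\left(P \right)} = P$ ($q{\left(P \right)} = P + 0 = P$)
$H = 23616$ ($H = -2 + \left(23617 + 1\right) = -2 + 23618 = 23616$)
$- H = \left(-1\right) 23616 = -23616$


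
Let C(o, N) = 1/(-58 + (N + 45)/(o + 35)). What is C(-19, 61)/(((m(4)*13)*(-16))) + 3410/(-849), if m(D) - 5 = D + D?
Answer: -157903177/39313794 ≈ -4.0165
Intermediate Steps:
m(D) = 5 + 2*D (m(D) = 5 + (D + D) = 5 + 2*D)
C(o, N) = 1/(-58 + (45 + N)/(35 + o))
C(-19, 61)/(((m(4)*13)*(-16))) + 3410/(-849) = ((-35 - 1*(-19))/(1985 - 1*61 + 58*(-19)))/((((5 + 2*4)*13)*(-16))) + 3410/(-849) = ((-35 + 19)/(1985 - 61 - 1102))/((((5 + 8)*13)*(-16))) + 3410*(-1/849) = (-16/822)/(((13*13)*(-16))) - 3410/849 = ((1/822)*(-16))/((169*(-16))) - 3410/849 = -8/411/(-2704) - 3410/849 = -8/411*(-1/2704) - 3410/849 = 1/138918 - 3410/849 = -157903177/39313794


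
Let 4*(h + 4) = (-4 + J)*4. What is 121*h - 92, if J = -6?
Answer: -1786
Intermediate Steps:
h = -14 (h = -4 + ((-4 - 6)*4)/4 = -4 + (-10*4)/4 = -4 + (¼)*(-40) = -4 - 10 = -14)
121*h - 92 = 121*(-14) - 92 = -1694 - 92 = -1786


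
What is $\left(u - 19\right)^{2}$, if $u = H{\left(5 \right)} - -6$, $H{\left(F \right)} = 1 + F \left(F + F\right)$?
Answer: $1444$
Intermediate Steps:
$H{\left(F \right)} = 1 + 2 F^{2}$ ($H{\left(F \right)} = 1 + F 2 F = 1 + 2 F^{2}$)
$u = 57$ ($u = \left(1 + 2 \cdot 5^{2}\right) - -6 = \left(1 + 2 \cdot 25\right) + 6 = \left(1 + 50\right) + 6 = 51 + 6 = 57$)
$\left(u - 19\right)^{2} = \left(57 - 19\right)^{2} = 38^{2} = 1444$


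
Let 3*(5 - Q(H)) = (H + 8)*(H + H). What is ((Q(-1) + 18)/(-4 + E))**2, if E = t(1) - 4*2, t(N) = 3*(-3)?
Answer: 6889/3969 ≈ 1.7357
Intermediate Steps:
t(N) = -9
Q(H) = 5 - 2*H*(8 + H)/3 (Q(H) = 5 - (H + 8)*(H + H)/3 = 5 - (8 + H)*2*H/3 = 5 - 2*H*(8 + H)/3)
E = -17 (E = -9 - 4*2 = -9 - 8 = -17)
((Q(-1) + 18)/(-4 + E))**2 = (((5 - 16/3*(-1) - 2/3*(-1)**2) + 18)/(-4 - 17))**2 = (((5 + 16/3 - 2/3*1) + 18)/(-21))**2 = (((5 + 16/3 - 2/3) + 18)*(-1/21))**2 = ((29/3 + 18)*(-1/21))**2 = ((83/3)*(-1/21))**2 = (-83/63)**2 = 6889/3969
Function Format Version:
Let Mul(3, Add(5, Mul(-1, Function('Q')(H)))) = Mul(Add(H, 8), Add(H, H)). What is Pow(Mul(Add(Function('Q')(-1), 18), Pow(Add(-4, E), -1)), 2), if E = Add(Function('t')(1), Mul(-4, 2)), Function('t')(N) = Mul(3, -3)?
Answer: Rational(6889, 3969) ≈ 1.7357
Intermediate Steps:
Function('t')(N) = -9
Function('Q')(H) = Add(5, Mul(Rational(-2, 3), H, Add(8, H))) (Function('Q')(H) = Add(5, Mul(Rational(-1, 3), Mul(Add(H, 8), Add(H, H)))) = Add(5, Mul(Rational(-1, 3), Mul(Add(8, H), Mul(2, H)))) = Add(5, Mul(Rational(-1, 3), Mul(2, H, Add(8, H)))) = Add(5, Mul(Rational(-2, 3), H, Add(8, H))))
E = -17 (E = Add(-9, Mul(-4, 2)) = Add(-9, -8) = -17)
Pow(Mul(Add(Function('Q')(-1), 18), Pow(Add(-4, E), -1)), 2) = Pow(Mul(Add(Add(5, Mul(Rational(-16, 3), -1), Mul(Rational(-2, 3), Pow(-1, 2))), 18), Pow(Add(-4, -17), -1)), 2) = Pow(Mul(Add(Add(5, Rational(16, 3), Mul(Rational(-2, 3), 1)), 18), Pow(-21, -1)), 2) = Pow(Mul(Add(Add(5, Rational(16, 3), Rational(-2, 3)), 18), Rational(-1, 21)), 2) = Pow(Mul(Add(Rational(29, 3), 18), Rational(-1, 21)), 2) = Pow(Mul(Rational(83, 3), Rational(-1, 21)), 2) = Pow(Rational(-83, 63), 2) = Rational(6889, 3969)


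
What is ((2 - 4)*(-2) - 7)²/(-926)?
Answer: -9/926 ≈ -0.0097192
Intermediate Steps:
((2 - 4)*(-2) - 7)²/(-926) = (-2*(-2) - 7)²*(-1/926) = (4 - 7)²*(-1/926) = (-3)²*(-1/926) = 9*(-1/926) = -9/926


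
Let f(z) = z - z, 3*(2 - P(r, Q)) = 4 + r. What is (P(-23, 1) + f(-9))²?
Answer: 625/9 ≈ 69.444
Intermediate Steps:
P(r, Q) = ⅔ - r/3 (P(r, Q) = 2 - (4 + r)/3 = 2 + (-4/3 - r/3) = ⅔ - r/3)
f(z) = 0
(P(-23, 1) + f(-9))² = ((⅔ - ⅓*(-23)) + 0)² = ((⅔ + 23/3) + 0)² = (25/3 + 0)² = (25/3)² = 625/9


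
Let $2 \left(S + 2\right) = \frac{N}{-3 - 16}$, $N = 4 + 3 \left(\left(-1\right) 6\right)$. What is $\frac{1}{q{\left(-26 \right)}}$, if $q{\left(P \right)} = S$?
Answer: $- \frac{19}{31} \approx -0.6129$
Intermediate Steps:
$N = -14$ ($N = 4 + 3 \left(-6\right) = 4 - 18 = -14$)
$S = - \frac{31}{19}$ ($S = -2 + \frac{\left(-14\right) \frac{1}{-3 - 16}}{2} = -2 + \frac{\left(-14\right) \frac{1}{-19}}{2} = -2 + \frac{\left(-14\right) \left(- \frac{1}{19}\right)}{2} = -2 + \frac{1}{2} \cdot \frac{14}{19} = -2 + \frac{7}{19} = - \frac{31}{19} \approx -1.6316$)
$q{\left(P \right)} = - \frac{31}{19}$
$\frac{1}{q{\left(-26 \right)}} = \frac{1}{- \frac{31}{19}} = - \frac{19}{31}$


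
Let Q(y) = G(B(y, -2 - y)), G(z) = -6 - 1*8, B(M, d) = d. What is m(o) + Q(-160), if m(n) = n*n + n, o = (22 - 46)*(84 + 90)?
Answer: 17434786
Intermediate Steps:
G(z) = -14 (G(z) = -6 - 8 = -14)
Q(y) = -14
o = -4176 (o = -24*174 = -4176)
m(n) = n + n² (m(n) = n² + n = n + n²)
m(o) + Q(-160) = -4176*(1 - 4176) - 14 = -4176*(-4175) - 14 = 17434800 - 14 = 17434786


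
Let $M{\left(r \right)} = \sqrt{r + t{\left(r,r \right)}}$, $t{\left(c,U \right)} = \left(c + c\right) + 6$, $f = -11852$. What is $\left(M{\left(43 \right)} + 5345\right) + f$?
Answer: $-6507 + 3 \sqrt{15} \approx -6495.4$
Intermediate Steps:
$t{\left(c,U \right)} = 6 + 2 c$ ($t{\left(c,U \right)} = 2 c + 6 = 6 + 2 c$)
$M{\left(r \right)} = \sqrt{6 + 3 r}$ ($M{\left(r \right)} = \sqrt{r + \left(6 + 2 r\right)} = \sqrt{6 + 3 r}$)
$\left(M{\left(43 \right)} + 5345\right) + f = \left(\sqrt{6 + 3 \cdot 43} + 5345\right) - 11852 = \left(\sqrt{6 + 129} + 5345\right) - 11852 = \left(\sqrt{135} + 5345\right) - 11852 = \left(3 \sqrt{15} + 5345\right) - 11852 = \left(5345 + 3 \sqrt{15}\right) - 11852 = -6507 + 3 \sqrt{15}$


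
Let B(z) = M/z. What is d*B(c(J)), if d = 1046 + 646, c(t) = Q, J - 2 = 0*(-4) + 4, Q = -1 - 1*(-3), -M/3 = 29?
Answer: -73602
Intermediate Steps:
M = -87 (M = -3*29 = -87)
Q = 2 (Q = -1 + 3 = 2)
J = 6 (J = 2 + (0*(-4) + 4) = 2 + (0 + 4) = 2 + 4 = 6)
c(t) = 2
B(z) = -87/z
d = 1692
d*B(c(J)) = 1692*(-87/2) = -73602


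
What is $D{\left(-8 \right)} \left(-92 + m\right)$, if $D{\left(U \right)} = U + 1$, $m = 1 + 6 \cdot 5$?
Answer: $427$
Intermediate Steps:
$m = 31$ ($m = 1 + 30 = 31$)
$D{\left(U \right)} = 1 + U$
$D{\left(-8 \right)} \left(-92 + m\right) = \left(1 - 8\right) \left(-92 + 31\right) = \left(-7\right) \left(-61\right) = 427$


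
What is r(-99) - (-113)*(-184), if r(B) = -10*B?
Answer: -19802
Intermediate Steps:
r(-99) - (-113)*(-184) = -10*(-99) - (-113)*(-184) = 990 - 1*20792 = 990 - 20792 = -19802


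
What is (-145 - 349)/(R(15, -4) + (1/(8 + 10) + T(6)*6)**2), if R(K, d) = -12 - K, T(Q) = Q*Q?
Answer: -160056/15115573 ≈ -0.010589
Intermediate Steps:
T(Q) = Q**2
(-145 - 349)/(R(15, -4) + (1/(8 + 10) + T(6)*6)**2) = (-145 - 349)/((-12 - 1*15) + (1/(8 + 10) + 6**2*6)**2) = -494/((-12 - 15) + (1/18 + 36*6)**2) = -494/(-27 + (1/18 + 216)**2) = -494/(-27 + (3889/18)**2) = -494/(-27 + 15124321/324) = -494/15115573/324 = -494*324/15115573 = -160056/15115573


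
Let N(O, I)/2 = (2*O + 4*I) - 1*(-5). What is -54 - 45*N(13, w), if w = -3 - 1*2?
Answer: -1044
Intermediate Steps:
w = -5 (w = -3 - 2 = -5)
N(O, I) = 10 + 4*O + 8*I (N(O, I) = 2*((2*O + 4*I) - 1*(-5)) = 2*((2*O + 4*I) + 5) = 2*(5 + 2*O + 4*I) = 10 + 4*O + 8*I)
-54 - 45*N(13, w) = -54 - 45*(10 + 4*13 + 8*(-5)) = -54 - 45*(10 + 52 - 40) = -54 - 45*22 = -54 - 990 = -1044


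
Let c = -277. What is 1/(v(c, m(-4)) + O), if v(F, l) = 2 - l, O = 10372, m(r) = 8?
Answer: 1/10366 ≈ 9.6469e-5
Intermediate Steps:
1/(v(c, m(-4)) + O) = 1/((2 - 1*8) + 10372) = 1/((2 - 8) + 10372) = 1/(-6 + 10372) = 1/10366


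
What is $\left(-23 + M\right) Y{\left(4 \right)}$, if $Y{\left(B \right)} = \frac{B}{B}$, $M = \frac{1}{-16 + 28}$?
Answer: $- \frac{275}{12} \approx -22.917$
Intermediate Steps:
$M = \frac{1}{12} \approx 0.083333$
$Y{\left(B \right)} = 1$
$\left(-23 + M\right) Y{\left(4 \right)} = \left(-23 + \frac{1}{12}\right) 1 = \left(- \frac{275}{12}\right) 1 = - \frac{275}{12}$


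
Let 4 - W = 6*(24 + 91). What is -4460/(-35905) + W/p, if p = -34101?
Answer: 35344258/244879281 ≈ 0.14433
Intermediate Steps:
W = -686 (W = 4 - 6*(24 + 91) = 4 - 6*115 = 4 - 1*690 = 4 - 690 = -686)
-4460/(-35905) + W/p = -4460/(-35905) - 686/(-34101) = -4460*(-1/35905) - 686*(-1/34101) = 892/7181 + 686/34101 = 35344258/244879281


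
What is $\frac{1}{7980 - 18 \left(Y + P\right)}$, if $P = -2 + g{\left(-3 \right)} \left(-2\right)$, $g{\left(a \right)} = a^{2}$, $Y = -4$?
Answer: $\frac{1}{8412} \approx 0.00011888$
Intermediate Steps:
$P = -20$ ($P = -2 + \left(-3\right)^{2} \left(-2\right) = -2 + 9 \left(-2\right) = -2 - 18 = -20$)
$\frac{1}{7980 - 18 \left(Y + P\right)} = \frac{1}{7980 - 18 \left(-4 - 20\right)} = \frac{1}{7980 - -432} = \frac{1}{7980 + 432} = \frac{1}{8412}$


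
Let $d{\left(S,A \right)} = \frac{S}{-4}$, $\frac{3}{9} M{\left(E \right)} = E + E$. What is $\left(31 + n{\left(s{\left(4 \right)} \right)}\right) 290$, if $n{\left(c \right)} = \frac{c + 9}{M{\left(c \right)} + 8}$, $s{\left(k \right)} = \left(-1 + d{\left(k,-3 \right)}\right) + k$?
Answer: $\frac{18299}{2} \approx 9149.5$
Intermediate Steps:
$M{\left(E \right)} = 6 E$ ($M{\left(E \right)} = 3 \left(E + E\right) = 3 \cdot 2 E = 6 E$)
$d{\left(S,A \right)} = - \frac{S}{4}$ ($d{\left(S,A \right)} = S \left(- \frac{1}{4}\right) = - \frac{S}{4}$)
$s{\left(k \right)} = -1 + \frac{3 k}{4}$ ($s{\left(k \right)} = \left(-1 - \frac{k}{4}\right) + k = -1 + \frac{3 k}{4}$)
$n{\left(c \right)} = \frac{9 + c}{8 + 6 c}$ ($n{\left(c \right)} = \frac{c + 9}{6 c + 8} = \frac{9 + c}{8 + 6 c}$)
$\left(31 + n{\left(s{\left(4 \right)} \right)}\right) 290 = \left(31 + \frac{9 + \left(-1 + \frac{3}{4} \cdot 4\right)}{2 \left(4 + 3 \left(-1 + \frac{3}{4} \cdot 4\right)\right)}\right) 290 = \left(31 + \frac{9 + \left(-1 + 3\right)}{2 \left(4 + 3 \left(-1 + 3\right)\right)}\right) 290 = \left(31 + \frac{9 + 2}{2 \left(4 + 3 \cdot 2\right)}\right) 290 = \left(31 + \frac{1}{2} \frac{1}{4 + 6} \cdot 11\right) 290 = \left(31 + \frac{1}{2} \cdot \frac{1}{10} \cdot 11\right) 290 = \left(31 + \frac{11}{20}\right) 290 = \frac{631}{20} \cdot 290 = \frac{18299}{2}$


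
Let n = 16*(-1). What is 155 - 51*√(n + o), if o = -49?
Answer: 155 - 51*I*√65 ≈ 155.0 - 411.18*I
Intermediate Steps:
n = -16
155 - 51*√(n + o) = 155 - 51*√(-16 - 49) = 155 - 51*I*√65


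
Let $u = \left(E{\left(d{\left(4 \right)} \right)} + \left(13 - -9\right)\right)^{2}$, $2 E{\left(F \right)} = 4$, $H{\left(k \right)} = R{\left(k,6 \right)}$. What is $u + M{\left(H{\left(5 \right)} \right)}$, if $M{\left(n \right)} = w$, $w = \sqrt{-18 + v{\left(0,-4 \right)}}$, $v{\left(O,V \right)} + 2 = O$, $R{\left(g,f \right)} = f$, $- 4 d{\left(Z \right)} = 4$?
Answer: $576 + 2 i \sqrt{5} \approx 576.0 + 4.4721 i$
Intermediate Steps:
$d{\left(Z \right)} = -1$ ($d{\left(Z \right)} = \left(- \frac{1}{4}\right) 4 = -1$)
$H{\left(k \right)} = 6$
$v{\left(O,V \right)} = -2 + O$
$E{\left(F \right)} = 2$ ($E{\left(F \right)} = \frac{1}{2} \cdot 4 = 2$)
$w = 2 i \sqrt{5}$ ($w = \sqrt{-18 + \left(-2 + 0\right)} = \sqrt{-18 - 2} = \sqrt{-20} = 2 i \sqrt{5} \approx 4.4721 i$)
$M{\left(n \right)} = 2 i \sqrt{5}$
$u = 576$ ($u = \left(2 + \left(13 - -9\right)\right)^{2} = \left(2 + \left(13 + 9\right)\right)^{2} = \left(2 + 22\right)^{2} = 24^{2} = 576$)
$u + M{\left(H{\left(5 \right)} \right)} = 576 + 2 i \sqrt{5}$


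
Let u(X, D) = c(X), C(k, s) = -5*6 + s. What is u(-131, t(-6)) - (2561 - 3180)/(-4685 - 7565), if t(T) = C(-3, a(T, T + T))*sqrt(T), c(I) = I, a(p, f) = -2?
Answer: -1605369/12250 ≈ -131.05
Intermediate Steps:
C(k, s) = -30 + s
t(T) = -32*sqrt(T) (t(T) = (-30 - 2)*sqrt(T) = -32*sqrt(T))
u(X, D) = X
u(-131, t(-6)) - (2561 - 3180)/(-4685 - 7565) = -131 - (2561 - 3180)/(-4685 - 7565) = -131 - (-619)/(-12250) = -131 - (-619)*(-1)/12250 = -131 - 1*619/12250 = -131 - 619/12250 = -1605369/12250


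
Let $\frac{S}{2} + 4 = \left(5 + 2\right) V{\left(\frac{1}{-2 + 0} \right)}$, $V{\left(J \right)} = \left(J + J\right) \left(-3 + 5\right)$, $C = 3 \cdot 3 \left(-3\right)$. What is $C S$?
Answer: $972$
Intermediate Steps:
$C = -27$ ($C = 9 \left(-3\right) = -27$)
$V{\left(J \right)} = 4 J$ ($V{\left(J \right)} = 2 J 2 = 4 J$)
$S = -36$ ($S = -8 + 2 \left(5 + 2\right) \frac{4}{-2 + 0} = -8 + 2 \cdot 7 \frac{4}{-2} = -8 + 2 \cdot 7 \cdot 4 \left(- \frac{1}{2}\right) = -8 + 2 \cdot 7 \left(-2\right) = -8 + 2 \left(-14\right) = -8 - 28 = -36$)
$C S = \left(-27\right) \left(-36\right) = 972$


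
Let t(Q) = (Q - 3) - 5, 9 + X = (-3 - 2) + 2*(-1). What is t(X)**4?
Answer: 331776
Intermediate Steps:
X = -16 (X = -9 + ((-3 - 2) + 2*(-1)) = -9 + (-5 - 2) = -9 - 7 = -16)
t(Q) = -8 + Q (t(Q) = (-3 + Q) - 5 = -8 + Q)
t(X)**4 = (-8 - 16)**4 = (-24)**4 = 331776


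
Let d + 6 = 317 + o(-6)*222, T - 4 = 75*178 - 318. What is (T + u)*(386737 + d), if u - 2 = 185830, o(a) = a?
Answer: 76706569488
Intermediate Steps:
T = 13036 (T = 4 + (75*178 - 318) = 4 + (13350 - 318) = 4 + 13032 = 13036)
u = 185832 (u = 2 + 185830 = 185832)
d = -1021 (d = -6 + (317 - 6*222) = -6 + (317 - 1332) = -6 - 1015 = -1021)
(T + u)*(386737 + d) = (13036 + 185832)*(386737 - 1021) = 198868*385716 = 76706569488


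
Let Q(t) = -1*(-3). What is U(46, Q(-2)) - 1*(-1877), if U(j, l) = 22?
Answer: 1899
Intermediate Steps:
Q(t) = 3
U(46, Q(-2)) - 1*(-1877) = 22 - 1*(-1877) = 22 + 1877 = 1899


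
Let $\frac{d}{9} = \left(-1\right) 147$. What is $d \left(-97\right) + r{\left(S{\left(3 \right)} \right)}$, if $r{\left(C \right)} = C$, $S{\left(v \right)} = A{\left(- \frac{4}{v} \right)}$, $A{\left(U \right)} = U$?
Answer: $\frac{384989}{3} \approx 1.2833 \cdot 10^{5}$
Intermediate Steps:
$S{\left(v \right)} = - \frac{4}{v}$
$d = -1323$ ($d = 9 \left(\left(-1\right) 147\right) = 9 \left(-147\right) = -1323$)
$d \left(-97\right) + r{\left(S{\left(3 \right)} \right)} = \left(-1323\right) \left(-97\right) - \frac{4}{3} = 128331 - \frac{4}{3} = \frac{384989}{3}$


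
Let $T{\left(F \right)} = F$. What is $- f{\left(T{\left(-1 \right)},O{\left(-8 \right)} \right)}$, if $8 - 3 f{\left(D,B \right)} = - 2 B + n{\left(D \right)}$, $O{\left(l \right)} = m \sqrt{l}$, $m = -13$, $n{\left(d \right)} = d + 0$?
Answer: $-3 + \frac{52 i \sqrt{2}}{3} \approx -3.0 + 24.513 i$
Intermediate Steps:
$n{\left(d \right)} = d$
$O{\left(l \right)} = - 13 \sqrt{l}$
$f{\left(D,B \right)} = \frac{8}{3} - \frac{D}{3} + \frac{2 B}{3}$ ($f{\left(D,B \right)} = \frac{8}{3} - \frac{- 2 B + D}{3} = \frac{8}{3} - \frac{D - 2 B}{3} = \frac{8}{3} + \left(- \frac{D}{3} + \frac{2 B}{3}\right) = \frac{8}{3} - \frac{D}{3} + \frac{2 B}{3}$)
$- f{\left(T{\left(-1 \right)},O{\left(-8 \right)} \right)} = - (\frac{8}{3} - - \frac{1}{3} + \frac{2 \left(- 13 \sqrt{-8}\right)}{3}) = - (\frac{8}{3} + \frac{1}{3} + \frac{2 \left(- 13 \cdot 2 i \sqrt{2}\right)}{3}) = - (\frac{8}{3} + \frac{1}{3} + \frac{2 \left(- 26 i \sqrt{2}\right)}{3}) = - (\frac{8}{3} + \frac{1}{3} - \frac{52 i \sqrt{2}}{3}) = - (3 - \frac{52 i \sqrt{2}}{3}) = -3 + \frac{52 i \sqrt{2}}{3}$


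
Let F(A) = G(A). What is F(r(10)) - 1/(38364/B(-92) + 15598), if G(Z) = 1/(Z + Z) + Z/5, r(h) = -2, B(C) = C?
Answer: -197373/303620 ≈ -0.65007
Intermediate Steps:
G(Z) = 1/(2*Z) + Z/5 (G(Z) = 1/(2*Z) + Z*(⅕) = 1*(1/(2*Z)) + Z/5 = 1/(2*Z) + Z/5)
F(A) = 1/(2*A) + A/5
F(r(10)) - 1/(38364/B(-92) + 15598) = ((½)/(-2) + (⅕)*(-2)) - 1/(38364/(-92) + 15598) = ((½)*(-½) - ⅖) - 1/(38364*(-1/92) + 15598) = (-¼ - ⅖) - 1/(-417 + 15598) = -13/20 - 1/15181 = -197373/303620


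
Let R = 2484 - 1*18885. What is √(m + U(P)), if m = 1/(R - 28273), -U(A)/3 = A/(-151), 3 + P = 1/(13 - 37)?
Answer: 3*I*√1222637808630/13491548 ≈ 0.24587*I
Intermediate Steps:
R = -16401 (R = 2484 - 18885 = -16401)
P = -73/24 (P = -3 + 1/(13 - 37) = -3 + 1/(-24) = -3 - 1/24 = -73/24 ≈ -3.0417)
U(A) = 3*A/151 (U(A) = -3*A/(-151) = -3*A*(-1)/151 = -(-3)*A/151 = 3*A/151)
m = -1/44674 (m = 1/(-16401 - 28273) = 1/(-44674) = -1/44674 ≈ -2.2384e-5)
√(m + U(P)) = √(-1/44674 + (3/151)*(-73/24)) = √(-1/44674 - 73/1208) = √(-1631205/26983096) = 3*I*√1222637808630/13491548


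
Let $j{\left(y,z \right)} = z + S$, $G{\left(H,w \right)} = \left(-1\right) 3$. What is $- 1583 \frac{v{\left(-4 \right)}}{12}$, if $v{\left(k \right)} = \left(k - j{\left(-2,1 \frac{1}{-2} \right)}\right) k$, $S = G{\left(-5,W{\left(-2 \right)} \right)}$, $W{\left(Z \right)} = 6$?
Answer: $- \frac{1583}{6} \approx -263.83$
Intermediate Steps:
$G{\left(H,w \right)} = -3$
$S = -3$
$j{\left(y,z \right)} = -3 + z$ ($j{\left(y,z \right)} = z - 3 = -3 + z$)
$v{\left(k \right)} = k \left(\frac{7}{2} + k\right)$ ($v{\left(k \right)} = \left(k - \left(-3 + 1 \frac{1}{-2}\right)\right) k = \left(k - \left(-3 + 1 \left(- \frac{1}{2}\right)\right)\right) k = \left(k - \left(-3 - \frac{1}{2}\right)\right) k = \left(k - - \frac{7}{2}\right) k = \left(k + \frac{7}{2}\right) k = \left(\frac{7}{2} + k\right) k = k \left(\frac{7}{2} + k\right)$)
$- 1583 \frac{v{\left(-4 \right)}}{12} = - 1583 \frac{\frac{1}{2} \left(-4\right) \left(7 + 2 \left(-4\right)\right)}{12} = - 1583 \cdot \frac{1}{2} \left(-4\right) \left(7 - 8\right) \frac{1}{12} = - 1583 \cdot \frac{1}{2} \left(-4\right) \left(-1\right) \frac{1}{12} = - 1583 \cdot 2 \cdot \frac{1}{12} = \left(-1583\right) \frac{1}{6} = - \frac{1583}{6}$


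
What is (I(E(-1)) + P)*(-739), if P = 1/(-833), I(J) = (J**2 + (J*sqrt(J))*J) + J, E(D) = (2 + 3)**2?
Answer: -2323840186/833 ≈ -2.7897e+6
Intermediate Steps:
E(D) = 25 (E(D) = 5**2 = 25)
I(J) = J + J**2 + J**(5/2) (I(J) = (J**2 + J**(3/2)*J) + J = (J**2 + J**(5/2)) + J = J + J**2 + J**(5/2))
P = -1/833 ≈ -0.0012005
(I(E(-1)) + P)*(-739) = ((25 + 25**2 + 25**(5/2)) - 1/833)*(-739) = ((25 + 625 + 3125) - 1/833)*(-739) = (3775 - 1/833)*(-739) = (3144574/833)*(-739) = -2323840186/833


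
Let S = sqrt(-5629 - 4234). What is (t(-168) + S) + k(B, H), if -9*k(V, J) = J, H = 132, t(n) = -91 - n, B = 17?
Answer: 187/3 + I*sqrt(9863) ≈ 62.333 + 99.313*I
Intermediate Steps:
k(V, J) = -J/9
S = I*sqrt(9863) (S = sqrt(-9863) = I*sqrt(9863) ≈ 99.313*I)
(t(-168) + S) + k(B, H) = ((-91 - 1*(-168)) + I*sqrt(9863)) - 1/9*132 = ((-91 + 168) + I*sqrt(9863)) - 44/3 = (77 + I*sqrt(9863)) - 44/3 = 187/3 + I*sqrt(9863)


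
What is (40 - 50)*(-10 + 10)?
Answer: 0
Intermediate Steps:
(40 - 50)*(-10 + 10) = -10*0 = 0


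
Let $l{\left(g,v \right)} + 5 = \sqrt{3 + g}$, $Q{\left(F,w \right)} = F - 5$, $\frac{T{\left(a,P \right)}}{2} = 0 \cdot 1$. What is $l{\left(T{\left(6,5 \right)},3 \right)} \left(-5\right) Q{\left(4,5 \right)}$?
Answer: $-25 + 5 \sqrt{3} \approx -16.34$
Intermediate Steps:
$T{\left(a,P \right)} = 0$ ($T{\left(a,P \right)} = 2 \cdot 0 \cdot 1 = 2 \cdot 0 = 0$)
$Q{\left(F,w \right)} = -5 + F$
$l{\left(g,v \right)} = -5 + \sqrt{3 + g}$
$l{\left(T{\left(6,5 \right)},3 \right)} \left(-5\right) Q{\left(4,5 \right)} = \left(-5 + \sqrt{3 + 0}\right) \left(-5\right) \left(-5 + 4\right) = \left(-5 + \sqrt{3}\right) \left(-5\right) \left(-1\right) = \left(25 - 5 \sqrt{3}\right) \left(-1\right) = -25 + 5 \sqrt{3}$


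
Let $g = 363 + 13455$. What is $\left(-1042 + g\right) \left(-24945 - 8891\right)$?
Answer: $-432288736$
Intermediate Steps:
$g = 13818$
$\left(-1042 + g\right) \left(-24945 - 8891\right) = \left(-1042 + 13818\right) \left(-24945 - 8891\right) = 12776 \left(-33836\right) = -432288736$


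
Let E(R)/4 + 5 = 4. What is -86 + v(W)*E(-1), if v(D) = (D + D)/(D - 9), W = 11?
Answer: -130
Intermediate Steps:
E(R) = -4 (E(R) = -20 + 4*4 = -20 + 16 = -4)
v(D) = 2*D/(-9 + D) (v(D) = (2*D)/(-9 + D) = 2*D/(-9 + D))
-86 + v(W)*E(-1) = -86 + (2*11/(-9 + 11))*(-4) = -86 + (2*11/2)*(-4) = -86 + (2*11*(½))*(-4) = -86 + 11*(-4) = -86 - 44 = -130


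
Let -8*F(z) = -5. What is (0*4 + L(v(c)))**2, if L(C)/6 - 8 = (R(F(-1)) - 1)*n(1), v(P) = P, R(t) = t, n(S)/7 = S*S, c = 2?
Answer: 16641/16 ≈ 1040.1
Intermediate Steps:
n(S) = 7*S**2 (n(S) = 7*(S*S) = 7*S**2)
F(z) = 5/8 (F(z) = -1/8*(-5) = 5/8)
L(C) = 129/4 (L(C) = 48 + 6*((5/8 - 1)*(7*1**2)) = 48 + 6*(-21/8) = 48 - 63/4 = 129/4)
(0*4 + L(v(c)))**2 = (0*4 + 129/4)**2 = (0 + 129/4)**2 = (129/4)**2 = 16641/16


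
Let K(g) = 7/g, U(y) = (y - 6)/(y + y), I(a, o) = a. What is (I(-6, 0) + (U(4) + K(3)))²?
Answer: 2209/144 ≈ 15.340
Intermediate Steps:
U(y) = (-6 + y)/(2*y) (U(y) = (-6 + y)/((2*y)) = (-6 + y)*(1/(2*y)) = (-6 + y)/(2*y))
(I(-6, 0) + (U(4) + K(3)))² = (-6 + ((½)*(-6 + 4)/4 + 7/3))² = (-6 + ((½)*(¼)*(-2) + 7*(⅓)))² = (-6 + (-¼ + 7/3))² = (-6 + 25/12)² = (-47/12)² = 2209/144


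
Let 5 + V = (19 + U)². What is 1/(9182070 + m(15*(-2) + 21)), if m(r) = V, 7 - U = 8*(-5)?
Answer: 1/9186421 ≈ 1.0886e-7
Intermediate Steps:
U = 47 (U = 7 - 8*(-5) = 7 - 1*(-40) = 7 + 40 = 47)
V = 4351 (V = -5 + (19 + 47)² = -5 + 66² = -5 + 4356 = 4351)
m(r) = 4351
1/(9182070 + m(15*(-2) + 21)) = 1/(9182070 + 4351) = 1/9186421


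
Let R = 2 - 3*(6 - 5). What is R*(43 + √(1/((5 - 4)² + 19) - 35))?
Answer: -43 - I*√3495/10 ≈ -43.0 - 5.9118*I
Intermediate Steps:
R = -1 (R = 2 - 3*1 = 2 - 3 = -1)
R*(43 + √(1/((5 - 4)² + 19) - 35)) = -(43 + √(1/((5 - 4)² + 19) - 35)) = -(43 + √(1/(1² + 19) - 35)) = -(43 + √(1/(1 + 19) - 35)) = -(43 + √(1/20 - 35)) = -(43 + √(-699/20)) = -(43 + I*√3495/10) = -43 - I*√3495/10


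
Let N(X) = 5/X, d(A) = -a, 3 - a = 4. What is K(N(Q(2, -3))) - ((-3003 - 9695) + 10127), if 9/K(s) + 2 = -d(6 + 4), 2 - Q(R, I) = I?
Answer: 2568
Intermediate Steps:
a = -1 (a = 3 - 1*4 = 3 - 4 = -1)
Q(R, I) = 2 - I
d(A) = 1 (d(A) = -1*(-1) = 1)
K(s) = -3 (K(s) = 9/(-2 - 1*1) = 9/(-2 - 1) = 9/(-3) = 9*(-1/3) = -3)
K(N(Q(2, -3))) - ((-3003 - 9695) + 10127) = -3 - ((-3003 - 9695) + 10127) = -3 - (-12698 + 10127) = -3 - 1*(-2571) = -3 + 2571 = 2568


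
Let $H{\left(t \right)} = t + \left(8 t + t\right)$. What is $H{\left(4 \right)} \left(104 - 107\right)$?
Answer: $-120$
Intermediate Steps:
$H{\left(t \right)} = 10 t$ ($H{\left(t \right)} = t + 9 t = 10 t$)
$H{\left(4 \right)} \left(104 - 107\right) = 10 \cdot 4 \left(104 - 107\right) = 40 \left(-3\right) = -120$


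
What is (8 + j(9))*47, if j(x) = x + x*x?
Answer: 4606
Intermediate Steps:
j(x) = x + x²
(8 + j(9))*47 = (8 + 9*(1 + 9))*47 = (8 + 9*10)*47 = (8 + 90)*47 = 98*47 = 4606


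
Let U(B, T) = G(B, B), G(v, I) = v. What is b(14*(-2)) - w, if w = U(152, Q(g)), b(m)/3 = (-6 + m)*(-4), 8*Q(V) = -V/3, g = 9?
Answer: 256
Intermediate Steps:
Q(V) = -V/24 (Q(V) = (-V/3)/8 = -V/24)
U(B, T) = B
b(m) = 72 - 12*m (b(m) = 3*((-6 + m)*(-4)) = 3*(24 - 4*m) = 72 - 12*m)
w = 152
b(14*(-2)) - w = (72 - 168*(-2)) - 1*152 = (72 - 12*(-28)) - 152 = (72 + 336) - 152 = 408 - 152 = 256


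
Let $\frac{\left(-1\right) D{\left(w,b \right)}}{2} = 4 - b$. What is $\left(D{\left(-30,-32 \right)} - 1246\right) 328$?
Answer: $-432304$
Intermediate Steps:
$D{\left(w,b \right)} = -8 + 2 b$ ($D{\left(w,b \right)} = - 2 \left(4 - b\right) = -8 + 2 b$)
$\left(D{\left(-30,-32 \right)} - 1246\right) 328 = \left(\left(-8 + 2 \left(-32\right)\right) - 1246\right) 328 = \left(\left(-8 - 64\right) - 1246\right) 328 = \left(-72 - 1246\right) 328 = \left(-1318\right) 328 = -432304$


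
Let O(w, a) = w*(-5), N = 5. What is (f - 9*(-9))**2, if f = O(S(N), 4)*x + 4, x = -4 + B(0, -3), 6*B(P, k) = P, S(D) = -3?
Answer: 625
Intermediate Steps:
B(P, k) = P/6
O(w, a) = -5*w
x = -4 (x = -4 + (1/6)*0 = -4 + 0 = -4)
f = -56 (f = -5*(-3)*(-4) + 4 = 15*(-4) + 4 = -60 + 4 = -56)
(f - 9*(-9))**2 = (-56 - 9*(-9))**2 = (-56 + 81)**2 = 25**2 = 625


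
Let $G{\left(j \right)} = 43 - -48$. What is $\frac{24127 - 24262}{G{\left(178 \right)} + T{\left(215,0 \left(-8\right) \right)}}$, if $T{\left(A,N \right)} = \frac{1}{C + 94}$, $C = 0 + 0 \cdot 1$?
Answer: $- \frac{2538}{1711} \approx -1.4833$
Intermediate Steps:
$C = 0$ ($C = 0 + 0 = 0$)
$T{\left(A,N \right)} = \frac{1}{94}$ ($T{\left(A,N \right)} = \frac{1}{0 + 94} = \frac{1}{94}$)
$G{\left(j \right)} = 91$ ($G{\left(j \right)} = 43 + 48 = 91$)
$\frac{24127 - 24262}{G{\left(178 \right)} + T{\left(215,0 \left(-8\right) \right)}} = \frac{24127 - 24262}{91 + \frac{1}{94}} = - \frac{135}{\frac{8555}{94}} = \left(-135\right) \frac{94}{8555} = - \frac{2538}{1711}$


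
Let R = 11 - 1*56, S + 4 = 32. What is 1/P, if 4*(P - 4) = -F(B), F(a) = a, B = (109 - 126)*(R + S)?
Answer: -4/273 ≈ -0.014652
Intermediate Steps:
S = 28 (S = -4 + 32 = 28)
R = -45 (R = 11 - 56 = -45)
B = 289 (B = (109 - 126)*(-45 + 28) = -17*(-17) = 289)
P = -273/4 (P = 4 + (-1*289)/4 = 4 + (¼)*(-289) = 4 - 289/4 = -273/4 ≈ -68.250)
1/P = 1/(-273/4) = -4/273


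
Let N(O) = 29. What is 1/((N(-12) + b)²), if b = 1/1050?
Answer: 1102500/927263401 ≈ 0.0011890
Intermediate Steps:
b = 1/1050 ≈ 0.00095238
1/((N(-12) + b)²) = 1/((29 + 1/1050)²) = 1/((30451/1050)²) = 1/(927263401/1102500) = 1102500/927263401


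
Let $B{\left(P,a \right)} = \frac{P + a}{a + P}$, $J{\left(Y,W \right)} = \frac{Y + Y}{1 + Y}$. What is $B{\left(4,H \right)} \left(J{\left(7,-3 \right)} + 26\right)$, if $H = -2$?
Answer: $\frac{111}{4} \approx 27.75$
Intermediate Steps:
$J{\left(Y,W \right)} = \frac{2 Y}{1 + Y}$
$B{\left(P,a \right)} = 1$ ($B{\left(P,a \right)} = \frac{P + a}{P + a} = 1$)
$B{\left(4,H \right)} \left(J{\left(7,-3 \right)} + 26\right) = 1 \left(2 \cdot 7 \frac{1}{1 + 7} + 26\right) = 1 \left(2 \cdot 7 \cdot \frac{1}{8} + 26\right) = 1 \left(\frac{7}{4} + 26\right) = 1 \cdot \frac{111}{4} = \frac{111}{4}$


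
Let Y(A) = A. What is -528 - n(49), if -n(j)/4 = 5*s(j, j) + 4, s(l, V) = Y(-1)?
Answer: -532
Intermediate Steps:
s(l, V) = -1
n(j) = 4 (n(j) = -4*(5*(-1) + 4) = -4*(-5 + 4) = -4*(-1) = 4)
-528 - n(49) = -528 - 1*4 = -528 - 4 = -532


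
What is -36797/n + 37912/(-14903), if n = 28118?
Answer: -230627901/59863222 ≈ -3.8526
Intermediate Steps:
-36797/n + 37912/(-14903) = -36797/28118 + 37912/(-14903) = -36797*1/28118 + 37912*(-1/14903) = -36797/28118 - 5416/2129 = -230627901/59863222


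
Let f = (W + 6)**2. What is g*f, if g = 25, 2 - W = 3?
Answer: 625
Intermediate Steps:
W = -1 (W = 2 - 1*3 = 2 - 3 = -1)
f = 25 (f = (-1 + 6)**2 = 5**2 = 25)
g*f = 25*25 = 625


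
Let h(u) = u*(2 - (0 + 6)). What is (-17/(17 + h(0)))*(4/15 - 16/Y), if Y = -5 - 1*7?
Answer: -8/5 ≈ -1.6000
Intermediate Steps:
Y = -12 (Y = -5 - 7 = -12)
h(u) = -4*u (h(u) = u*(2 - 1*6) = u*(2 - 6) = u*(-4) = -4*u)
(-17/(17 + h(0)))*(4/15 - 16/Y) = (-17/(17 - 4*0))*(4/15 - 16/(-12)) = (-17/(17 + 0))*(4*(1/15) - 16*(-1/12)) = (-17/17)*(4/15 + 4/3) = -17*1/17*(8/5) = -1*8/5 = -8/5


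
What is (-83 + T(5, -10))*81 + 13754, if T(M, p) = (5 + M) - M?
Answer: 7436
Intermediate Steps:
T(M, p) = 5
(-83 + T(5, -10))*81 + 13754 = (-83 + 5)*81 + 13754 = -78*81 + 13754 = -6318 + 13754 = 7436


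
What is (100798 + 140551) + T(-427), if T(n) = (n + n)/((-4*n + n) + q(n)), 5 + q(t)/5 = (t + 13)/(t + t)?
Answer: 129687796445/537347 ≈ 2.4135e+5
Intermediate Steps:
q(t) = -25 + 5*(13 + t)/(2*t) (q(t) = -25 + 5*((t + 13)/(t + t)) = -25 + 5*((13 + t)/((2*t))) = -25 + 5*((13 + t)*(1/(2*t))) = -25 + 5*((13 + t)/(2*t)) = -25 + 5*(13 + t)/(2*t))
T(n) = 2*n/(-3*n + 5*(13 - 9*n)/(2*n)) (T(n) = (n + n)/((-4*n + n) + 5*(13 - 9*n)/(2*n)) = (2*n)/(-3*n + 5*(13 - 9*n)/(2*n)) = 2*n/(-3*n + 5*(13 - 9*n)/(2*n)))
(100798 + 140551) + T(-427) = (100798 + 140551) - 4*(-427)²/(-65 + 6*(-427)² + 45*(-427)) = 241349 - 4*182329/(-65 + 6*182329 - 19215) = 241349 - 4*182329/(-65 + 1093974 - 19215) = 241349 - 4*182329/1074694 = 241349 - 4*182329*1/1074694 = 241349 - 364658/537347 = 129687796445/537347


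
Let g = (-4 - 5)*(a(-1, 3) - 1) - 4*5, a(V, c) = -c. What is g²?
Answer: 256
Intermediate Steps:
g = 16 (g = (-4 - 5)*(-1*3 - 1) - 4*5 = -9*(-3 - 1) - 20 = -9*(-4) - 20 = 36 - 20 = 16)
g² = 16² = 256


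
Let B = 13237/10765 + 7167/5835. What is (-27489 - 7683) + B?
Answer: -29455089382/837517 ≈ -35170.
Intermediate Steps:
B = 2058542/837517 (B = 13237*(1/10765) + 7167*(1/5835) = 13237/10765 + 2389/1945 = 2058542/837517 ≈ 2.4579)
(-27489 - 7683) + B = (-27489 - 7683) + 2058542/837517 = -35172 + 2058542/837517 = -29455089382/837517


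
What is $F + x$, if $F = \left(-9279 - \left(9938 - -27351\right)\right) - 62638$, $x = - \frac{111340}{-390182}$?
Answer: $- \frac{21305052076}{195091} \approx -1.0921 \cdot 10^{5}$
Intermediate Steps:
$x = \frac{55670}{195091}$ ($x = \left(-111340\right) \left(- \frac{1}{390182}\right) = \frac{55670}{195091} \approx 0.28535$)
$F = -109206$ ($F = \left(-9279 - \left(9938 + 27351\right)\right) - 62638 = \left(-9279 - 37289\right) - 62638 = -46568 - 62638 = -109206$)
$F + x = -109206 + \frac{55670}{195091} = - \frac{21305052076}{195091}$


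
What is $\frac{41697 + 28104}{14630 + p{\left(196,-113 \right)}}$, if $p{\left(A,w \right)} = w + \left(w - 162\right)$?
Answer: $\frac{69801}{14242} \approx 4.9011$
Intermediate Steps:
$p{\left(A,w \right)} = -162 + 2 w$ ($p{\left(A,w \right)} = w + \left(-162 + w\right) = -162 + 2 w$)
$\frac{41697 + 28104}{14630 + p{\left(196,-113 \right)}} = \frac{41697 + 28104}{14630 + \left(-162 + 2 \left(-113\right)\right)} = \frac{69801}{14630 - 388} = \frac{69801}{14242}$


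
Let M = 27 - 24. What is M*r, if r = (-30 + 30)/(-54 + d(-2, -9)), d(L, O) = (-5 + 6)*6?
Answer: 0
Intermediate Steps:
d(L, O) = 6 (d(L, O) = 1*6 = 6)
M = 3
r = 0 (r = (-30 + 30)/(-54 + 6) = 0/(-48) = 0*(-1/48) = 0)
M*r = 3*0 = 0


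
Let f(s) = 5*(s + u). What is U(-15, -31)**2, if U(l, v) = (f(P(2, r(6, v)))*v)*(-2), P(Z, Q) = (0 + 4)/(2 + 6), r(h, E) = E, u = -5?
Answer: 1946025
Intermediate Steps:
P(Z, Q) = 1/2 (P(Z, Q) = 4/8 = 4*(1/8) = 1/2)
f(s) = -25 + 5*s (f(s) = 5*(s - 5) = 5*(-5 + s) = -25 + 5*s)
U(l, v) = 45*v (U(l, v) = ((-25 + 5*(1/2))*v)*(-2) = ((-25 + 5/2)*v)*(-2) = -45*v/2*(-2) = 45*v)
U(-15, -31)**2 = (45*(-31))**2 = (-1395)**2 = 1946025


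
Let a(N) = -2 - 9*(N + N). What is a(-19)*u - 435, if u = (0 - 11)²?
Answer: 40705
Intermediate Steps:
u = 121 (u = (-11)² = 121)
a(N) = -2 - 18*N (a(N) = -2 - 9*2*N = -2 - 18*N)
a(-19)*u - 435 = (-2 - 18*(-19))*121 - 435 = (-2 + 342)*121 - 435 = 340*121 - 435 = 41140 - 435 = 40705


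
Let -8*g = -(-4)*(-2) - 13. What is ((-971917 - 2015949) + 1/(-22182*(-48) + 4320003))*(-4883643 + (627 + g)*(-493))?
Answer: 222843758949544743535/14359304 ≈ 1.5519e+13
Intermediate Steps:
g = 21/8 (g = -(-(-4)*(-2) - 13)/8 = -(-4*2 - 13)/8 = -(-8 - 13)/8 = -⅛*(-21) = 21/8 ≈ 2.6250)
((-971917 - 2015949) + 1/(-22182*(-48) + 4320003))*(-4883643 + (627 + g)*(-493)) = ((-971917 - 2015949) + 1/(-22182*(-48) + 4320003))*(-4883643 + (627 + 21/8)*(-493)) = (-2987866 + 1/(1064736 + 4320003))*(-4883643 + (5037/8)*(-493)) = (-2987866 + 1/5384739)*(-4883643 - 2483241/8) = (-2987866 + 1/5384739)*(-41552385/8) = -16088878576973/5384739*(-41552385/8) = 222843758949544743535/14359304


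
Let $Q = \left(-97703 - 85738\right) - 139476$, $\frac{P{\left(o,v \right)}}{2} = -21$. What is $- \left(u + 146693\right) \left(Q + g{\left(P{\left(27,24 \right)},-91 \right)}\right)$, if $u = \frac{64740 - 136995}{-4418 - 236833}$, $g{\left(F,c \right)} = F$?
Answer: $\frac{3809829464280294}{80417} \approx 4.7376 \cdot 10^{10}$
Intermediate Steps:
$P{\left(o,v \right)} = -42$ ($P{\left(o,v \right)} = 2 \left(-21\right) = -42$)
$Q = -322917$ ($Q = -183441 - 139476 = -322917$)
$u = \frac{24085}{80417}$ ($u = - \frac{72255}{-241251} = \left(-72255\right) \left(- \frac{1}{241251}\right) = \frac{24085}{80417} \approx 0.2995$)
$- \left(u + 146693\right) \left(Q + g{\left(P{\left(27,24 \right)},-91 \right)}\right) = - \left(\frac{24085}{80417} + 146693\right) \left(-322917 - 42\right) = - \frac{11796635066 \left(-322959\right)}{80417} = \left(-1\right) \left(- \frac{3809829464280294}{80417}\right) = \frac{3809829464280294}{80417}$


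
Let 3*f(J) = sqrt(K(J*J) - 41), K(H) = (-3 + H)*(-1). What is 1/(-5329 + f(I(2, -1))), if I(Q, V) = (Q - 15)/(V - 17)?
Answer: -15539364/82809283237 - 54*I*sqrt(12481)/82809283237 ≈ -0.00018765 - 7.2852e-8*I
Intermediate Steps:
I(Q, V) = (-15 + Q)/(-17 + V)
K(H) = 3 - H
f(J) = sqrt(-38 - J**2)/3 (f(J) = sqrt((3 - J*J) - 41)/3 = sqrt((3 - J**2) - 41)/3 = sqrt(-38 - J**2)/3)
1/(-5329 + f(I(2, -1))) = 1/(-5329 + sqrt(-38 - ((-15 + 2)/(-17 - 1))**2)/3) = 1/(-5329 + sqrt(-38 - (-13/(-18))**2)/3) = 1/(-5329 + sqrt(-38 - (-1/18*(-13))**2)/3) = 1/(-5329 + sqrt(-38 - (13/18)**2)/3) = 1/(-5329 + sqrt(-38 - 1*169/324)/3) = 1/(-5329 + sqrt(-38 - 169/324)/3) = 1/(-5329 + sqrt(-12481/324)/3) = 1/(-5329 + (I*sqrt(12481)/18)/3) = 1/(-5329 + I*sqrt(12481)/54)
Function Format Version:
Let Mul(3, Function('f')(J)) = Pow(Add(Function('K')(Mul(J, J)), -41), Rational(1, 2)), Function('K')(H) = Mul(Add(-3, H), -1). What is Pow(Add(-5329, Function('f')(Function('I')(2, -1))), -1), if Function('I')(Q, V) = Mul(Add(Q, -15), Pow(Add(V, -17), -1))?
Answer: Add(Rational(-15539364, 82809283237), Mul(Rational(-54, 82809283237), I, Pow(12481, Rational(1, 2)))) ≈ Add(-0.00018765, Mul(-7.2852e-8, I))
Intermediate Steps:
Function('I')(Q, V) = Mul(Pow(Add(-17, V), -1), Add(-15, Q)) (Function('I')(Q, V) = Mul(Add(-15, Q), Pow(Add(-17, V), -1)) = Mul(Pow(Add(-17, V), -1), Add(-15, Q)))
Function('K')(H) = Add(3, Mul(-1, H))
Function('f')(J) = Mul(Rational(1, 3), Pow(Add(-38, Mul(-1, Pow(J, 2))), Rational(1, 2))) (Function('f')(J) = Mul(Rational(1, 3), Pow(Add(Add(3, Mul(-1, Mul(J, J))), -41), Rational(1, 2))) = Mul(Rational(1, 3), Pow(Add(Add(3, Mul(-1, Pow(J, 2))), -41), Rational(1, 2))) = Mul(Rational(1, 3), Pow(Add(-38, Mul(-1, Pow(J, 2))), Rational(1, 2))))
Pow(Add(-5329, Function('f')(Function('I')(2, -1))), -1) = Pow(Add(-5329, Mul(Rational(1, 3), Pow(Add(-38, Mul(-1, Pow(Mul(Pow(Add(-17, -1), -1), Add(-15, 2)), 2))), Rational(1, 2)))), -1) = Pow(Add(-5329, Mul(Rational(1, 3), Pow(Add(-38, Mul(-1, Pow(Mul(Pow(-18, -1), -13), 2))), Rational(1, 2)))), -1) = Pow(Add(-5329, Mul(Rational(1, 3), Pow(Add(-38, Mul(-1, Pow(Mul(Rational(-1, 18), -13), 2))), Rational(1, 2)))), -1) = Pow(Add(-5329, Mul(Rational(1, 3), Pow(Add(-38, Mul(-1, Pow(Rational(13, 18), 2))), Rational(1, 2)))), -1) = Pow(Add(-5329, Mul(Rational(1, 3), Pow(Add(-38, Mul(-1, Rational(169, 324))), Rational(1, 2)))), -1) = Pow(Add(-5329, Mul(Rational(1, 3), Pow(Add(-38, Rational(-169, 324)), Rational(1, 2)))), -1) = Pow(Add(-5329, Mul(Rational(1, 3), Pow(Rational(-12481, 324), Rational(1, 2)))), -1) = Pow(Add(-5329, Mul(Rational(1, 3), Mul(Rational(1, 18), I, Pow(12481, Rational(1, 2))))), -1) = Pow(Add(-5329, Mul(Rational(1, 54), I, Pow(12481, Rational(1, 2)))), -1)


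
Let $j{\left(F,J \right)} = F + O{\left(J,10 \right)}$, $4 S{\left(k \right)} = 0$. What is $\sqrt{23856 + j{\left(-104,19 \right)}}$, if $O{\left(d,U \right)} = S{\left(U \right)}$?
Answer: $2 \sqrt{5938} \approx 154.12$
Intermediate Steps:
$S{\left(k \right)} = 0$ ($S{\left(k \right)} = \frac{1}{4} \cdot 0 = 0$)
$O{\left(d,U \right)} = 0$
$j{\left(F,J \right)} = F$ ($j{\left(F,J \right)} = F + 0 = F$)
$\sqrt{23856 + j{\left(-104,19 \right)}} = \sqrt{23856 - 104} = \sqrt{23752} = 2 \sqrt{5938}$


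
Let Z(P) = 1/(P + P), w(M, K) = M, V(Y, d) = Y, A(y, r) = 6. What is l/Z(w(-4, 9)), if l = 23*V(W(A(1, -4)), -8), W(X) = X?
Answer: -1104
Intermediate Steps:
Z(P) = 1/(2*P)
l = 138 (l = 23*6 = 138)
l/Z(w(-4, 9)) = 138/(((½)/(-4))) = 138/(((½)*(-¼))) = 138/(-⅛) = 138*(-8) = -1104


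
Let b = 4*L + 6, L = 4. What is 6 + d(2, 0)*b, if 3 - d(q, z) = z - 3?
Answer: 138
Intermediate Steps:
d(q, z) = 6 - z (d(q, z) = 3 - (z - 3) = 3 - (-3 + z) = 3 + (3 - z) = 6 - z)
b = 22 (b = 4*4 + 6 = 16 + 6 = 22)
6 + d(2, 0)*b = 6 + (6 - 1*0)*22 = 6 + (6 + 0)*22 = 6 + 6*22 = 6 + 132 = 138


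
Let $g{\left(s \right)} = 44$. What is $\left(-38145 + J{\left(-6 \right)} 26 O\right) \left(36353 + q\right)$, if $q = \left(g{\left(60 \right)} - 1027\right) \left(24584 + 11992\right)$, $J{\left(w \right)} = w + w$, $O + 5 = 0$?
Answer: $1314054725175$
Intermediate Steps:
$O = -5$ ($O = -5 + 0 = -5$)
$J{\left(w \right)} = 2 w$
$q = -35954208$ ($q = \left(44 - 1027\right) \left(24584 + 11992\right) = \left(-983\right) 36576 = -35954208$)
$\left(-38145 + J{\left(-6 \right)} 26 O\right) \left(36353 + q\right) = \left(-38145 + 2 \left(-6\right) 26 \left(-5\right)\right) \left(36353 - 35954208\right) = \left(-38145 + \left(-12\right) 26 \left(-5\right)\right) \left(-35917855\right) = \left(-38145 - -1560\right) \left(-35917855\right) = \left(-38145 + 1560\right) \left(-35917855\right) = \left(-36585\right) \left(-35917855\right) = 1314054725175$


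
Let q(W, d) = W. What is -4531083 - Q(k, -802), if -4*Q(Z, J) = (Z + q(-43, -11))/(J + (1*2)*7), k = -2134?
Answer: -14281971439/3152 ≈ -4.5311e+6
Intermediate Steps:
Q(Z, J) = -(-43 + Z)/(4*(14 + J)) (Q(Z, J) = -(Z - 43)/(4*(J + (1*2)*7)) = -(-43 + Z)/(4*(J + 2*7)) = -(-43 + Z)/(4*(J + 14)) = -(-43 + Z)/(4*(14 + J)))
-4531083 - Q(k, -802) = -4531083 - (43 - 1*(-2134))/(4*(14 - 802)) = -4531083 - (43 + 2134)/(4*(-788)) = -4531083 - (-1)*2177/(4*788) = -4531083 - 1*(-2177/3152) = -4531083 + 2177/3152 = -14281971439/3152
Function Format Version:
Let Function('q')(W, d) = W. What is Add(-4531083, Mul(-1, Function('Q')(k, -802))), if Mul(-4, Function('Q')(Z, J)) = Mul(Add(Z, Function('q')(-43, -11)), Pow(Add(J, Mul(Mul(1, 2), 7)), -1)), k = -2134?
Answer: Rational(-14281971439, 3152) ≈ -4.5311e+6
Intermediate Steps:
Function('Q')(Z, J) = Mul(Rational(-1, 4), Pow(Add(14, J), -1), Add(-43, Z)) (Function('Q')(Z, J) = Mul(Rational(-1, 4), Mul(Add(Z, -43), Pow(Add(J, Mul(Mul(1, 2), 7)), -1))) = Mul(Rational(-1, 4), Mul(Add(-43, Z), Pow(Add(J, Mul(2, 7)), -1))) = Mul(Rational(-1, 4), Mul(Add(-43, Z), Pow(Add(J, 14), -1))) = Mul(Rational(-1, 4), Mul(Add(-43, Z), Pow(Add(14, J), -1))) = Mul(Rational(-1, 4), Mul(Pow(Add(14, J), -1), Add(-43, Z))) = Mul(Rational(-1, 4), Pow(Add(14, J), -1), Add(-43, Z)))
Add(-4531083, Mul(-1, Function('Q')(k, -802))) = Add(-4531083, Mul(-1, Mul(Rational(1, 4), Pow(Add(14, -802), -1), Add(43, Mul(-1, -2134))))) = Add(-4531083, Mul(-1, Mul(Rational(1, 4), Pow(-788, -1), Add(43, 2134)))) = Add(-4531083, Mul(-1, Mul(Rational(1, 4), Rational(-1, 788), 2177))) = Add(-4531083, Mul(-1, Rational(-2177, 3152))) = Add(-4531083, Rational(2177, 3152)) = Rational(-14281971439, 3152)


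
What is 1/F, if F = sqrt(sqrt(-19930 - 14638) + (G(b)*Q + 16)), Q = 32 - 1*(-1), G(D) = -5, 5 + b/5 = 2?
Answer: 1/sqrt(-149 + 2*I*sqrt(8642)) ≈ 0.028039 - 0.058403*I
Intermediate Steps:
b = -15 (b = -25 + 5*2 = -25 + 10 = -15)
Q = 33 (Q = 32 + 1 = 33)
F = sqrt(-149 + 2*I*sqrt(8642)) (F = sqrt(sqrt(-19930 - 14638) + (-5*33 + 16)) = sqrt(sqrt(-34568) + (-165 + 16)) = sqrt(2*I*sqrt(8642) - 149) = sqrt(-149 + 2*I*sqrt(8642)) ≈ 6.6807 + 13.915*I)
1/F = 1/(sqrt(-149 + 2*I*sqrt(8642))) = 1/sqrt(-149 + 2*I*sqrt(8642))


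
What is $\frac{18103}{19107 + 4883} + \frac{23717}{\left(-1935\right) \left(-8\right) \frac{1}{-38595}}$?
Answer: $- \frac{731971631647}{12378840} \approx -59131.0$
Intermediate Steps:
$\frac{18103}{19107 + 4883} + \frac{23717}{\left(-1935\right) \left(-8\right) \frac{1}{-38595}} = \frac{18103}{23990} + \frac{23717}{15480 \left(- \frac{1}{38595}\right)} = 18103 \cdot \frac{1}{23990} + \frac{23717}{- \frac{1032}{2573}} = \frac{18103}{23990} + 23717 \left(- \frac{2573}{1032}\right) = \frac{18103}{23990} - \frac{61023841}{1032} = - \frac{731971631647}{12378840}$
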